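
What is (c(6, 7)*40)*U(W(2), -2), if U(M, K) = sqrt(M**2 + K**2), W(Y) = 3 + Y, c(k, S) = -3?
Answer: -120*sqrt(29) ≈ -646.22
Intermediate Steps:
U(M, K) = sqrt(K**2 + M**2)
(c(6, 7)*40)*U(W(2), -2) = (-3*40)*sqrt((-2)**2 + (3 + 2)**2) = -120*sqrt(4 + 5**2) = -120*sqrt(4 + 25) = -120*sqrt(29)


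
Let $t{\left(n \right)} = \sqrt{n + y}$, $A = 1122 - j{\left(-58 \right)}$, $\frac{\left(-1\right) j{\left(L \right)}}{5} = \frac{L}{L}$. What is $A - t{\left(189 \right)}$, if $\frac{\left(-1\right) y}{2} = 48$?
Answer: $1127 - \sqrt{93} \approx 1117.4$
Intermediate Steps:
$y = -96$ ($y = \left(-2\right) 48 = -96$)
$j{\left(L \right)} = -5$ ($j{\left(L \right)} = - 5 \frac{L}{L} = \left(-5\right) 1 = -5$)
$A = 1127$ ($A = 1122 - -5 = 1122 + 5 = 1127$)
$t{\left(n \right)} = \sqrt{-96 + n}$ ($t{\left(n \right)} = \sqrt{n - 96} = \sqrt{-96 + n}$)
$A - t{\left(189 \right)} = 1127 - \sqrt{-96 + 189} = 1127 - \sqrt{93}$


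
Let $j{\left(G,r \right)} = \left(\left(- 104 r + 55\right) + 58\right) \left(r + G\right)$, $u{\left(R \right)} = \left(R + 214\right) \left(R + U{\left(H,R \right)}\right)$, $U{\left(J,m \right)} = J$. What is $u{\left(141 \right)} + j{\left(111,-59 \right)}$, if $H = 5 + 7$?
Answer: $379263$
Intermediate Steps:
$H = 12$
$u{\left(R \right)} = \left(12 + R\right) \left(214 + R\right)$ ($u{\left(R \right)} = \left(R + 214\right) \left(R + 12\right) = \left(214 + R\right) \left(12 + R\right) = \left(12 + R\right) \left(214 + R\right)$)
$j{\left(G,r \right)} = \left(113 - 104 r\right) \left(G + r\right)$ ($j{\left(G,r \right)} = \left(\left(55 - 104 r\right) + 58\right) \left(G + r\right) = \left(113 - 104 r\right) \left(G + r\right)$)
$u{\left(141 \right)} + j{\left(111,-59 \right)} = \left(2568 + 141^{2} + 226 \cdot 141\right) + \left(- 104 \left(-59\right)^{2} + 113 \cdot 111 + 113 \left(-59\right) - 11544 \left(-59\right)\right) = \left(2568 + 19881 + 31866\right) + \left(\left(-104\right) 3481 + 12543 - 6667 + 681096\right) = 54315 + \left(-362024 + 12543 - 6667 + 681096\right) = 54315 + 324948 = 379263$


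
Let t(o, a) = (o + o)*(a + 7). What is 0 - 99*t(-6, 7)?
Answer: 16632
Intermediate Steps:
t(o, a) = 2*o*(7 + a) (t(o, a) = (2*o)*(7 + a) = 2*o*(7 + a))
0 - 99*t(-6, 7) = 0 - 198*(-6)*(7 + 7) = 0 - 198*(-6)*14 = 0 - 99*(-168) = 0 + 16632 = 16632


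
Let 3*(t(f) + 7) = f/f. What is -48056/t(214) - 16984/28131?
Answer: 1013812582/140655 ≈ 7207.8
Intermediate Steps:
t(f) = -20/3 (t(f) = -7 + (f/f)/3 = -7 + (⅓)*1 = -7 + ⅓ = -20/3)
-48056/t(214) - 16984/28131 = -48056/(-20/3) - 16984/28131 = -48056*(-3/20) - 16984*1/28131 = 36042/5 - 16984/28131 = 1013812582/140655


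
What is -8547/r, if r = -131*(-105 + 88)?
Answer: -8547/2227 ≈ -3.8379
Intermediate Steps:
r = 2227 (r = -131*(-17) = 2227)
-8547/r = -8547/2227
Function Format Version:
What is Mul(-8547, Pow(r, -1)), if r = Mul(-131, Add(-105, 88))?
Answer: Rational(-8547, 2227) ≈ -3.8379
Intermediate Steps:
r = 2227 (r = Mul(-131, -17) = 2227)
Mul(-8547, Pow(r, -1)) = Mul(-8547, Pow(2227, -1)) = Mul(-8547, Rational(1, 2227)) = Rational(-8547, 2227)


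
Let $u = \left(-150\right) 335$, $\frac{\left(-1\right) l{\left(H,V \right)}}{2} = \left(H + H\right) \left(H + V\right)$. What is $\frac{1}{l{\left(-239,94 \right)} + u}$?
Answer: $- \frac{1}{188870} \approx -5.2946 \cdot 10^{-6}$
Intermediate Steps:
$l{\left(H,V \right)} = - 4 H \left(H + V\right)$ ($l{\left(H,V \right)} = - 2 \left(H + H\right) \left(H + V\right) = - 2 \cdot 2 H \left(H + V\right) = - 4 H \left(H + V\right)$)
$u = -50250$
$\frac{1}{l{\left(-239,94 \right)} + u} = \frac{1}{\left(-4\right) \left(-239\right) \left(-239 + 94\right) - 50250} = \frac{1}{\left(-4\right) \left(-239\right) \left(-145\right) - 50250} = \frac{1}{-138620 - 50250} = \frac{1}{-188870} = - \frac{1}{188870}$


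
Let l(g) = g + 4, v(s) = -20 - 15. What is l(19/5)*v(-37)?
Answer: -273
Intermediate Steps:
v(s) = -35
l(g) = 4 + g
l(19/5)*v(-37) = (4 + 19/5)*(-35) = (39/5)*(-35) = -273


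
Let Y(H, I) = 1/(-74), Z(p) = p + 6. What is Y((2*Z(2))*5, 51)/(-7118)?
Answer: 1/526732 ≈ 1.8985e-6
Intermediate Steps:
Z(p) = 6 + p
Y(H, I) = -1/74
Y((2*Z(2))*5, 51)/(-7118) = -1/74/(-7118) = -1/74*(-1/7118) = 1/526732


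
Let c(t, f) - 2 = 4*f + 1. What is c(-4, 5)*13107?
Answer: 301461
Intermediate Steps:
c(t, f) = 3 + 4*f (c(t, f) = 2 + (4*f + 1) = 2 + (1 + 4*f) = 3 + 4*f)
c(-4, 5)*13107 = (3 + 4*5)*13107 = (3 + 20)*13107 = 23*13107 = 301461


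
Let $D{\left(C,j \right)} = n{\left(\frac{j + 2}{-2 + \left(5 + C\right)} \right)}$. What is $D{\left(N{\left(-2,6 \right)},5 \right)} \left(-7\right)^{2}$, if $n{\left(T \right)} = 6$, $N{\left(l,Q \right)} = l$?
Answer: $294$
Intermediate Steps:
$D{\left(C,j \right)} = 6$
$D{\left(N{\left(-2,6 \right)},5 \right)} \left(-7\right)^{2} = 6 \left(-7\right)^{2} = 6 \cdot 49 = 294$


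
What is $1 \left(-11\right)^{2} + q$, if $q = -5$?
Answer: $116$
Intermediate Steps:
$1 \left(-11\right)^{2} + q = 1 \left(-11\right)^{2} - 5 = 1 \cdot 121 - 5 = 121 - 5 = 116$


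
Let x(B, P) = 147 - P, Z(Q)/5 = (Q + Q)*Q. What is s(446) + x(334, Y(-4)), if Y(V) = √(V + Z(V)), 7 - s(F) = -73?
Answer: 227 - 2*√39 ≈ 214.51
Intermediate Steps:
s(F) = 80 (s(F) = 7 - 1*(-73) = 7 + 73 = 80)
Z(Q) = 10*Q² (Z(Q) = 5*((Q + Q)*Q) = 5*((2*Q)*Q) = 5*(2*Q²) = 10*Q²)
Y(V) = √(V + 10*V²)
s(446) + x(334, Y(-4)) = 80 + (147 - √(-4*(1 + 10*(-4)))) = 80 + (147 - √(-4*(1 - 40))) = 80 + (147 - √(-4*(-39))) = 80 + (147 - √156) = 80 + (147 - 2*√39) = 227 - 2*√39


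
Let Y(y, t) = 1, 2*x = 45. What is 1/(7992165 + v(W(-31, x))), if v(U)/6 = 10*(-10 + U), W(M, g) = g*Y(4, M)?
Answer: 1/7992915 ≈ 1.2511e-7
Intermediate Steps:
x = 45/2 (x = (1/2)*45 = 45/2 ≈ 22.500)
W(M, g) = g (W(M, g) = g*1 = g)
v(U) = -600 + 60*U (v(U) = 6*(10*(-10 + U)) = 6*(-100 + 10*U) = -600 + 60*U)
1/(7992165 + v(W(-31, x))) = 1/(7992165 + (-600 + 60*(45/2))) = 1/(7992165 + (-600 + 1350)) = 1/(7992165 + 750) = 1/7992915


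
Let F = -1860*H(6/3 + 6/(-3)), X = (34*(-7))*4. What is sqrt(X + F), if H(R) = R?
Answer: 2*I*sqrt(238) ≈ 30.854*I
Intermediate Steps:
X = -952 (X = -238*4 = -952)
F = 0 (F = -1860*(6/3 + 6/(-3)) = -1860*(6*(1/3) + 6*(-1/3)) = -1860*(2 - 2) = -1860*0 = 0)
sqrt(X + F) = sqrt(-952 + 0) = sqrt(-952) = 2*I*sqrt(238)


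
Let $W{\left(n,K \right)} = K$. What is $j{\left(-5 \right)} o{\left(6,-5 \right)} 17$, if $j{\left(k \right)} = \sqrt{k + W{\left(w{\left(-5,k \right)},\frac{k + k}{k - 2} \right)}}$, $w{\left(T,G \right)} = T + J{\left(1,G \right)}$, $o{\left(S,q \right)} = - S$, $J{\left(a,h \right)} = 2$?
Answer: $- \frac{510 i \sqrt{7}}{7} \approx - 192.76 i$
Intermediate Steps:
$w{\left(T,G \right)} = 2 + T$ ($w{\left(T,G \right)} = T + 2 = 2 + T$)
$j{\left(k \right)} = \sqrt{k + \frac{2 k}{-2 + k}}$ ($j{\left(k \right)} = \sqrt{k + \frac{k + k}{k - 2}} = \sqrt{k + \frac{2 k}{-2 + k}}$)
$j{\left(-5 \right)} o{\left(6,-5 \right)} 17 = \sqrt{\frac{\left(-5\right)^{2}}{-2 - 5}} \left(\left(-1\right) 6\right) 17 = \sqrt{\frac{25}{-7}} \left(-6\right) 17 = \sqrt{25 \left(- \frac{1}{7}\right)} \left(-6\right) 17 = \sqrt{- \frac{25}{7}} \left(-6\right) 17 = \frac{5 i \sqrt{7}}{7} \left(-6\right) 17 = - \frac{30 i \sqrt{7}}{7} \cdot 17 = - \frac{510 i \sqrt{7}}{7}$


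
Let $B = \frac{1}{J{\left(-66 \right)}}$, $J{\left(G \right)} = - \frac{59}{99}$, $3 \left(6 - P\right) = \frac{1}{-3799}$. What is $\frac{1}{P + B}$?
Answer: $\frac{672423}{2906294} \approx 0.23137$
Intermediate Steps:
$P = \frac{68383}{11397}$ ($P = 6 - \frac{1}{3 \left(-3799\right)} = 6 - - \frac{1}{11397} = 6 + \frac{1}{11397} = \frac{68383}{11397} \approx 6.0001$)
$J{\left(G \right)} = - \frac{59}{99}$ ($J{\left(G \right)} = \left(-59\right) \frac{1}{99} = - \frac{59}{99}$)
$B = - \frac{99}{59}$ ($B = \frac{1}{- \frac{59}{99}} = - \frac{99}{59} \approx -1.678$)
$\frac{1}{P + B} = \frac{1}{\frac{68383}{11397} - \frac{99}{59}} = \frac{1}{\frac{2906294}{672423}} = \frac{672423}{2906294}$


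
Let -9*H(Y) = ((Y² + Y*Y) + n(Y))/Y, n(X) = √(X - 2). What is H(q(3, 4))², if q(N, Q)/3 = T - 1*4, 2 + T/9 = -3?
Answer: (43218 + I*√149)²/1750329 ≈ 1067.1 + 0.60279*I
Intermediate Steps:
T = -45 (T = -18 + 9*(-3) = -18 - 27 = -45)
n(X) = √(-2 + X)
q(N, Q) = -147 (q(N, Q) = 3*(-45 - 1*4) = 3*(-45 - 4) = 3*(-49) = -147)
H(Y) = -(√(-2 + Y) + 2*Y²)/(9*Y) (H(Y) = -((Y² + Y*Y) + √(-2 + Y))/(9*Y) = -((Y² + Y²) + √(-2 + Y))/(9*Y) = -(2*Y² + √(-2 + Y))/(9*Y) = -(√(-2 + Y) + 2*Y²)/(9*Y))
H(q(3, 4))² = ((⅑)*(-√(-2 - 147) - 2*(-147)²)/(-147))² = ((⅑)*(-1/147)*(-√(-149) - 2*21609))² = ((⅑)*(-1/147)*(-I*√149 - 43218))² = ((⅑)*(-1/147)*(-43218 - I*√149))² = (98/3 + I*√149/1323)²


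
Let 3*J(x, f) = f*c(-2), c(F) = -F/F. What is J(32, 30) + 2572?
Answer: 2562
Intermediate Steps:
c(F) = -1 (c(F) = -1*1 = -1)
J(x, f) = -f/3 (J(x, f) = (f*(-1))/3 = (-f)/3 = -f/3)
J(32, 30) + 2572 = -1/3*30 + 2572 = -10 + 2572 = 2562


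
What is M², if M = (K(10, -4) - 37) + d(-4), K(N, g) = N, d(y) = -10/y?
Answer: 2401/4 ≈ 600.25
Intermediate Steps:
M = -49/2 (M = (10 - 37) - 10/(-4) = -27 - 10*(-¼) = -27 + 5/2 = -49/2 ≈ -24.500)
M² = (-49/2)² = 2401/4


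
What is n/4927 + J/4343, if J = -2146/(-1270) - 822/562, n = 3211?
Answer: 191426331747/293703474695 ≈ 0.65177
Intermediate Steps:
J = 40528/178435 (J = -2146*(-1/1270) - 822*1/562 = 1073/635 - 411/281 = 40528/178435 ≈ 0.22713)
n/4927 + J/4343 = 3211/4927 + (40528/178435)/4343 = 3211*(1/4927) + (40528/178435)*(1/4343) = 247/379 + 40528/774943205 = 191426331747/293703474695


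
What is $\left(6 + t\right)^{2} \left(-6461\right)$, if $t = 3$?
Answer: $-523341$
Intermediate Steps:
$\left(6 + t\right)^{2} \left(-6461\right) = \left(6 + 3\right)^{2} \left(-6461\right) = 9^{2} \left(-6461\right) = 81 \left(-6461\right) = -523341$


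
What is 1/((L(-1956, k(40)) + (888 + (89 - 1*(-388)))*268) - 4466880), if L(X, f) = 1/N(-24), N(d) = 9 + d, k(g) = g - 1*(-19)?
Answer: -15/61515901 ≈ -2.4384e-7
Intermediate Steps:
k(g) = 19 + g (k(g) = g + 19 = 19 + g)
L(X, f) = -1/15 (L(X, f) = 1/(9 - 24) = 1/(-15) = -1/15)
1/((L(-1956, k(40)) + (888 + (89 - 1*(-388)))*268) - 4466880) = 1/((-1/15 + (888 + (89 - 1*(-388)))*268) - 4466880) = 1/((-1/15 + (888 + (89 + 388))*268) - 4466880) = 1/((-1/15 + (888 + 477)*268) - 4466880) = 1/((-1/15 + 1365*268) - 4466880) = 1/((-1/15 + 365820) - 4466880) = 1/(5487299/15 - 4466880) = 1/(-61515901/15) = -15/61515901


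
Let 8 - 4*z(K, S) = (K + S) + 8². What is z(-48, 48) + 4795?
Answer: 4781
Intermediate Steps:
z(K, S) = -14 - K/4 - S/4 (z(K, S) = 2 - ((K + S) + 8²)/4 = 2 - ((K + S) + 64)/4 = 2 - (64 + K + S)/4 = 2 + (-16 - K/4 - S/4) = -14 - K/4 - S/4)
z(-48, 48) + 4795 = (-14 - ¼*(-48) - ¼*48) + 4795 = (-14 + 12 - 12) + 4795 = -14 + 4795 = 4781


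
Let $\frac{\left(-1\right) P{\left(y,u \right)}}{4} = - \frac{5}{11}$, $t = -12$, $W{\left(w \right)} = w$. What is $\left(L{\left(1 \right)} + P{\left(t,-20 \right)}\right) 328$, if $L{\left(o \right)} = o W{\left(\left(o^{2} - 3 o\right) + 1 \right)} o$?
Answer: $\frac{2952}{11} \approx 268.36$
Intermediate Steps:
$P{\left(y,u \right)} = \frac{20}{11}$ ($P{\left(y,u \right)} = - 4 \left(- \frac{5}{11}\right) = - 4 \left(\left(-5\right) \frac{1}{11}\right) = \left(-4\right) \left(- \frac{5}{11}\right) = \frac{20}{11}$)
$L{\left(o \right)} = o^{2} \left(1 + o^{2} - 3 o\right)$ ($L{\left(o \right)} = o \left(\left(o^{2} - 3 o\right) + 1\right) o = o \left(1 + o^{2} - 3 o\right) o = o^{2} \left(1 + o^{2} - 3 o\right)$)
$\left(L{\left(1 \right)} + P{\left(t,-20 \right)}\right) 328 = \left(1^{2} \left(1 + 1^{2} - 3\right) + \frac{20}{11}\right) 328 = \left(1 \left(1 + 1 - 3\right) + \frac{20}{11}\right) 328 = \left(1 \left(-1\right) + \frac{20}{11}\right) 328 = \left(-1 + \frac{20}{11}\right) 328 = \frac{9}{11} \cdot 328 = \frac{2952}{11}$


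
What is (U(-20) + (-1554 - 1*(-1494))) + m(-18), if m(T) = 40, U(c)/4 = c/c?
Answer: -16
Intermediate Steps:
U(c) = 4 (U(c) = 4*(c/c) = 4*1 = 4)
(U(-20) + (-1554 - 1*(-1494))) + m(-18) = (4 + (-1554 - 1*(-1494))) + 40 = (4 + (-1554 + 1494)) + 40 = (4 - 60) + 40 = -56 + 40 = -16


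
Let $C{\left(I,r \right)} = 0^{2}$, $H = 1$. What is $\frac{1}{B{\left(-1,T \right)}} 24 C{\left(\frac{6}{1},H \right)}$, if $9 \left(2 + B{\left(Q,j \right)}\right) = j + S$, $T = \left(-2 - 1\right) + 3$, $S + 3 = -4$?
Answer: $0$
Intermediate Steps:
$C{\left(I,r \right)} = 0$
$S = -7$ ($S = -3 - 4 = -7$)
$T = 0$ ($T = -3 + 3 = 0$)
$B{\left(Q,j \right)} = - \frac{25}{9} + \frac{j}{9}$ ($B{\left(Q,j \right)} = -2 + \frac{j - 7}{9} = -2 + \frac{-7 + j}{9} = -2 + \left(- \frac{7}{9} + \frac{j}{9}\right) = - \frac{25}{9} + \frac{j}{9}$)
$\frac{1}{B{\left(-1,T \right)}} 24 C{\left(\frac{6}{1},H \right)} = \frac{1}{- \frac{25}{9} + \frac{1}{9} \cdot 0} \cdot 24 \cdot 0 = \frac{1}{- \frac{25}{9} + 0} \cdot 24 \cdot 0 = \frac{1}{- \frac{25}{9}} \cdot 24 \cdot 0 = \left(- \frac{9}{25}\right) 24 \cdot 0 = \left(- \frac{216}{25}\right) 0 = 0$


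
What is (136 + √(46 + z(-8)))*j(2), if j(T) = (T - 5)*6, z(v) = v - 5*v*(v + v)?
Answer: -2448 - 18*I*√602 ≈ -2448.0 - 441.64*I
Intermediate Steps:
z(v) = v - 10*v² (z(v) = v - 5*v*2*v = v - 10*v²)
j(T) = -30 + 6*T (j(T) = (-5 + T)*6 = -30 + 6*T)
(136 + √(46 + z(-8)))*j(2) = (136 + √(46 - 8*(1 - 10*(-8))))*(-30 + 6*2) = (136 + √(46 - 8*(1 + 80)))*(-30 + 12) = (136 + √(46 - 8*81))*(-18) = (136 + √(46 - 648))*(-18) = (136 + √(-602))*(-18) = (136 + I*√602)*(-18) = -2448 - 18*I*√602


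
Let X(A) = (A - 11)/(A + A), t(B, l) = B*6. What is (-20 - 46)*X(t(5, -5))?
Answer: -209/10 ≈ -20.900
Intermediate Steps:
t(B, l) = 6*B
X(A) = (-11 + A)/(2*A) (X(A) = (-11 + A)/((2*A)) = (-11 + A)*(1/(2*A)) = (-11 + A)/(2*A))
(-20 - 46)*X(t(5, -5)) = (-20 - 46)*((-11 + 6*5)/(2*((6*5)))) = -33*(-11 + 30)/30 = -33*19/30 = -66*19/60 = -209/10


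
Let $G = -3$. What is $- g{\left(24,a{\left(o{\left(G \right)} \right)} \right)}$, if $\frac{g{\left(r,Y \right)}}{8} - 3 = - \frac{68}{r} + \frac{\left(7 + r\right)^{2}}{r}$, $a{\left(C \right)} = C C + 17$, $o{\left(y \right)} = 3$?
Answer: $- \frac{965}{3} \approx -321.67$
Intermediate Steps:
$a{\left(C \right)} = 17 + C^{2}$ ($a{\left(C \right)} = C^{2} + 17 = 17 + C^{2}$)
$g{\left(r,Y \right)} = 24 - \frac{544}{r} + \frac{8 \left(7 + r\right)^{2}}{r}$ ($g{\left(r,Y \right)} = 24 + 8 \left(- \frac{68}{r} + \frac{\left(7 + r\right)^{2}}{r}\right) = 24 + \left(- \frac{544}{r} + \frac{8 \left(7 + r\right)^{2}}{r}\right) = 24 - \frac{544}{r} + \frac{8 \left(7 + r\right)^{2}}{r}$)
$- g{\left(24,a{\left(o{\left(G \right)} \right)} \right)} = - (136 - \frac{152}{24} + 8 \cdot 24) = - (136 - \frac{19}{3} + 192) = \left(-1\right) \frac{965}{3} = - \frac{965}{3}$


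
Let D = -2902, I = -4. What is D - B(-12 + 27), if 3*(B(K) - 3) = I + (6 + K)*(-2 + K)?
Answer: -8984/3 ≈ -2994.7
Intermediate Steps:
B(K) = 5/3 + (-2 + K)*(6 + K)/3 (B(K) = 3 + (-4 + (6 + K)*(-2 + K))/3 = 3 + (-4 + (-2 + K)*(6 + K))/3 = 3 + (-4/3 + (-2 + K)*(6 + K)/3) = 5/3 + (-2 + K)*(6 + K)/3)
D - B(-12 + 27) = -2902 - (-7/3 + (-12 + 27)²/3 + 4*(-12 + 27)/3) = -2902 - (-7/3 + (⅓)*15² + (4/3)*15) = -2902 - (-7/3 + (⅓)*225 + 20) = -2902 - (-7/3 + 75 + 20) = -2902 - 1*278/3 = -2902 - 278/3 = -8984/3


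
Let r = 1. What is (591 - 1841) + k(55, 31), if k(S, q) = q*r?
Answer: -1219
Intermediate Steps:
k(S, q) = q (k(S, q) = q*1 = q)
(591 - 1841) + k(55, 31) = (591 - 1841) + 31 = -1250 + 31 = -1219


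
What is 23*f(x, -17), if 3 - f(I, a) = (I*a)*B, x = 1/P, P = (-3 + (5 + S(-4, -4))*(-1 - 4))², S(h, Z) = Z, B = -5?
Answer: 2461/64 ≈ 38.453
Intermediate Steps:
P = 64 (P = (-3 + (5 - 4)*(-1 - 4))² = (-3 + 1*(-5))² = (-3 - 5)² = (-8)² = 64)
x = 1/64 ≈ 0.015625
f(I, a) = 3 + 5*I*a (f(I, a) = 3 - I*a*(-5) = 3 - (-5)*I*a = 3 + 5*I*a)
23*f(x, -17) = 23*(3 + 5*(1/64)*(-17)) = 23*(3 - 85/64) = 23*(107/64) = 2461/64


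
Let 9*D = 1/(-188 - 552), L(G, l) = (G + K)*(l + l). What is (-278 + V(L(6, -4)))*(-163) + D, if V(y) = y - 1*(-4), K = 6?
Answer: 401664599/6660 ≈ 60310.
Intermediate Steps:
L(G, l) = 2*l*(6 + G) (L(G, l) = (G + 6)*(l + l) = (6 + G)*(2*l) = 2*l*(6 + G))
V(y) = 4 + y (V(y) = y + 4 = 4 + y)
D = -1/6660 (D = 1/(9*(-188 - 552)) = (⅑)/(-740) = (⅑)*(-1/740) = -1/6660 ≈ -0.00015015)
(-278 + V(L(6, -4)))*(-163) + D = (-278 + (4 + 2*(-4)*(6 + 6)))*(-163) - 1/6660 = (-278 + (4 + 2*(-4)*12))*(-163) - 1/6660 = (-278 + (4 - 96))*(-163) - 1/6660 = (-278 - 92)*(-163) - 1/6660 = -370*(-163) - 1/6660 = 60310 - 1/6660 = 401664599/6660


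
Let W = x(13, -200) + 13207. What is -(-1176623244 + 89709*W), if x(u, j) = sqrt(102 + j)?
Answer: -8163519 - 627963*I*sqrt(2) ≈ -8.1635e+6 - 8.8807e+5*I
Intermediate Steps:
W = 13207 + 7*I*sqrt(2) (W = sqrt(102 - 200) + 13207 = sqrt(-98) + 13207 = 7*I*sqrt(2) + 13207 = 13207 + 7*I*sqrt(2) ≈ 13207.0 + 9.8995*I)
-(-1176623244 + 89709*W) = -(8163519 + 627963*I*sqrt(2)) = -89709*(91 + 7*I*sqrt(2)) = -8163519 - 627963*I*sqrt(2)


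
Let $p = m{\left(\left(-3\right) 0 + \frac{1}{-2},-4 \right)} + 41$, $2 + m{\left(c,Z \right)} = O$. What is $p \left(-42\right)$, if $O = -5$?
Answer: $-1428$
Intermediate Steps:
$m{\left(c,Z \right)} = -7$ ($m{\left(c,Z \right)} = -2 - 5 = -7$)
$p = 34$ ($p = -7 + 41 = 34$)
$p \left(-42\right) = 34 \left(-42\right) = -1428$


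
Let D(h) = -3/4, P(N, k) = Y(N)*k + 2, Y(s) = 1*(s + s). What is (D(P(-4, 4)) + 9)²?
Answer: 1089/16 ≈ 68.063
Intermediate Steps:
Y(s) = 2*s (Y(s) = 1*(2*s) = 2*s)
P(N, k) = 2 + 2*N*k (P(N, k) = (2*N)*k + 2 = 2*N*k + 2 = 2 + 2*N*k)
D(h) = -¾ (D(h) = -3*¼ = -¾)
(D(P(-4, 4)) + 9)² = (-¾ + 9)² = (33/4)² = 1089/16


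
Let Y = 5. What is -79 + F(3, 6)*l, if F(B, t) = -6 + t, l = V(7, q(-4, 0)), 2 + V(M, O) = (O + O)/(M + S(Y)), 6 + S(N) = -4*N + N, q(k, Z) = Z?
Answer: -79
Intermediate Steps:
S(N) = -6 - 3*N (S(N) = -6 + (-4*N + N) = -6 - 3*N)
V(M, O) = -2 + 2*O/(-21 + M) (V(M, O) = -2 + (O + O)/(M + (-6 - 3*5)) = -2 + (2*O)/(M + (-6 - 15)) = -2 + (2*O)/(M - 21) = -2 + (2*O)/(-21 + M) = -2 + 2*O/(-21 + M))
l = -2 (l = 2*(21 + 0 - 1*7)/(-21 + 7) = 2*(21 + 0 - 7)/(-14) = 2*(-1/14)*14 = -2)
-79 + F(3, 6)*l = -79 + (-6 + 6)*(-2) = -79 + 0*(-2) = -79 + 0 = -79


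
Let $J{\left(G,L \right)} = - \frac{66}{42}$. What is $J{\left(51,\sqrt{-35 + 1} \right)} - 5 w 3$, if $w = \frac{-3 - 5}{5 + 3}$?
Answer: $- \frac{165}{7} \approx -23.571$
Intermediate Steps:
$J{\left(G,L \right)} = - \frac{11}{7}$ ($J{\left(G,L \right)} = \left(-66\right) \frac{1}{42} = - \frac{11}{7}$)
$w = -1$ ($w = - \frac{8}{8} = \left(-8\right) \frac{1}{8} = -1$)
$J{\left(51,\sqrt{-35 + 1} \right)} - 5 w 3 = - \frac{11 \left(-5\right) \left(-1\right) 3}{7} = - \frac{11 \cdot 5 \cdot 3}{7} = \left(- \frac{11}{7}\right) 15 = - \frac{165}{7}$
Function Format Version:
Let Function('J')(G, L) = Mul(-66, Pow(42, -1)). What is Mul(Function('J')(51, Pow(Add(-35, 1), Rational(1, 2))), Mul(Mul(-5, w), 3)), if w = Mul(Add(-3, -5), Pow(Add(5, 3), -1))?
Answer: Rational(-165, 7) ≈ -23.571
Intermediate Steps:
Function('J')(G, L) = Rational(-11, 7) (Function('J')(G, L) = Mul(-66, Rational(1, 42)) = Rational(-11, 7))
w = -1 (w = Mul(-8, Pow(8, -1)) = Mul(-8, Rational(1, 8)) = -1)
Mul(Function('J')(51, Pow(Add(-35, 1), Rational(1, 2))), Mul(Mul(-5, w), 3)) = Mul(Rational(-11, 7), Mul(Mul(-5, -1), 3)) = Mul(Rational(-11, 7), Mul(5, 3)) = Mul(Rational(-11, 7), 15) = Rational(-165, 7)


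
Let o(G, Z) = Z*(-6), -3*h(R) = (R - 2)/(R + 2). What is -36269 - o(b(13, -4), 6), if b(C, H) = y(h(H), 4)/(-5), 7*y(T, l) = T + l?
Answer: -36233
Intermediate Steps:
h(R) = -(-2 + R)/(3*(2 + R)) (h(R) = -(R - 2)/(3*(R + 2)) = -(-2 + R)/(3*(2 + R)))
y(T, l) = T/7 + l/7 (y(T, l) = (T + l)/7 = T/7 + l/7)
b(C, H) = -4/35 - (2 - H)/(105*(2 + H)) (b(C, H) = (((2 - H)/(3*(2 + H)))/7 + (⅐)*4)/(-5) = ((2 - H)/(21*(2 + H)) + 4/7)*(-⅕) = (4/7 + (2 - H)/(21*(2 + H)))*(-⅕) = -4/35 - (2 - H)/(105*(2 + H)))
o(G, Z) = -6*Z
-36269 - o(b(13, -4), 6) = -36269 - (-6)*6 = -36269 - 1*(-36) = -36269 + 36 = -36233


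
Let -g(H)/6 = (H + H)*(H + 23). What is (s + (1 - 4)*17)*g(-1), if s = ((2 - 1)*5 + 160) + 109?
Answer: 58872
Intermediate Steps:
g(H) = -12*H*(23 + H) (g(H) = -6*(H + H)*(H + 23) = -6*2*H*(23 + H) = -12*H*(23 + H))
s = 274 (s = (1*5 + 160) + 109 = (5 + 160) + 109 = 165 + 109 = 274)
(s + (1 - 4)*17)*g(-1) = (274 + (1 - 4)*17)*(-12*(-1)*(23 - 1)) = (274 - 3*17)*(-12*(-1)*22) = (274 - 51)*264 = 223*264 = 58872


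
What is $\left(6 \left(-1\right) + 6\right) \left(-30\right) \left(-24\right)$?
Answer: $0$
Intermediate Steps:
$\left(6 \left(-1\right) + 6\right) \left(-30\right) \left(-24\right) = \left(-6 + 6\right) \left(-30\right) \left(-24\right) = 0 \left(-30\right) \left(-24\right) = 0 \left(-24\right) = 0$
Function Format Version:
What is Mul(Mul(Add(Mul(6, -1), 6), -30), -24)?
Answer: 0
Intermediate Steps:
Mul(Mul(Add(Mul(6, -1), 6), -30), -24) = Mul(Mul(Add(-6, 6), -30), -24) = Mul(Mul(0, -30), -24) = Mul(0, -24) = 0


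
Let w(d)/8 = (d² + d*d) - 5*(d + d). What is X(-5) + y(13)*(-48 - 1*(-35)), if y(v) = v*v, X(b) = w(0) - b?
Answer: -2192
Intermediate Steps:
w(d) = -80*d + 16*d² (w(d) = 8*((d² + d*d) - 5*(d + d)) = 8*((d² + d²) - 10*d) = 8*(2*d² - 10*d) = 8*(-10*d + 2*d²) = -80*d + 16*d²)
X(b) = -b (X(b) = 16*0*(-5 + 0) - b = 16*0*(-5) - b = 0 - b = -b)
y(v) = v²
X(-5) + y(13)*(-48 - 1*(-35)) = -1*(-5) + 13²*(-48 - 1*(-35)) = 5 + 169*(-48 + 35) = 5 + 169*(-13) = 5 - 2197 = -2192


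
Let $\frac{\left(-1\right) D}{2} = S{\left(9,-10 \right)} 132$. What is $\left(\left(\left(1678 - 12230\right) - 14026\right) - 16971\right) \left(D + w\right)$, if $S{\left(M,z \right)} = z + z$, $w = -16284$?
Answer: $457205196$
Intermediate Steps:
$S{\left(M,z \right)} = 2 z$
$D = 5280$ ($D = - 2 \cdot 2 \left(-10\right) 132 = - 2 \left(\left(-20\right) 132\right) = \left(-2\right) \left(-2640\right) = 5280$)
$\left(\left(\left(1678 - 12230\right) - 14026\right) - 16971\right) \left(D + w\right) = \left(\left(\left(1678 - 12230\right) - 14026\right) - 16971\right) \left(5280 - 16284\right) = \left(\left(-10552 - 14026\right) - 16971\right) \left(-11004\right) = \left(-24578 - 16971\right) \left(-11004\right) = \left(-41549\right) \left(-11004\right) = 457205196$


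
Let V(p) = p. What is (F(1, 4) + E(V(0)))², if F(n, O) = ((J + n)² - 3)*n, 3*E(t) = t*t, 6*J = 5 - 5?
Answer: 4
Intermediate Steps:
J = 0 (J = (5 - 5)/6 = (⅙)*0 = 0)
E(t) = t²/3 (E(t) = (t*t)/3 = t²/3)
F(n, O) = n*(-3 + n²) (F(n, O) = ((0 + n)² - 3)*n = (n² - 3)*n = (-3 + n²)*n = n*(-3 + n²))
(F(1, 4) + E(V(0)))² = (1*(-3 + 1²) + (⅓)*0²)² = (1*(-3 + 1) + (⅓)*0)² = (1*(-2) + 0)² = (-2 + 0)² = (-2)² = 4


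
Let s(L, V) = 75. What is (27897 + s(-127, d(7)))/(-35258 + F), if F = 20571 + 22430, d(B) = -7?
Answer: 9324/2581 ≈ 3.6126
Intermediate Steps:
F = 43001
(27897 + s(-127, d(7)))/(-35258 + F) = (27897 + 75)/(-35258 + 43001) = 27972/7743 = 27972*(1/7743) = 9324/2581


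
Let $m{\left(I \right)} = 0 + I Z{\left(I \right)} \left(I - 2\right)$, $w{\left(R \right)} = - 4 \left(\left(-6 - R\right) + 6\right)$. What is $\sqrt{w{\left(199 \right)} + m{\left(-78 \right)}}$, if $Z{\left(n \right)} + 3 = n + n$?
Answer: $2 i \sqrt{247841} \approx 995.67 i$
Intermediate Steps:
$Z{\left(n \right)} = -3 + 2 n$ ($Z{\left(n \right)} = -3 + \left(n + n\right) = -3 + 2 n$)
$w{\left(R \right)} = 4 R$ ($w{\left(R \right)} = - 4 \left(- R\right) = 4 R$)
$m{\left(I \right)} = I \left(-3 + 2 I\right) \left(-2 + I\right)$ ($m{\left(I \right)} = 0 + I \left(-3 + 2 I\right) \left(I - 2\right) = 0 + I \left(-3 + 2 I\right) \left(-2 + I\right) = I \left(-3 + 2 I\right) \left(-2 + I\right)$)
$\sqrt{w{\left(199 \right)} + m{\left(-78 \right)}} = \sqrt{4 \cdot 199 - 78 \left(-3 + 2 \left(-78\right)\right) \left(-2 - 78\right)} = \sqrt{796 - 78 \left(-3 - 156\right) \left(-80\right)} = \sqrt{796 - \left(-12402\right) \left(-80\right)} = \sqrt{796 - 992160} = \sqrt{-991364} = 2 i \sqrt{247841}$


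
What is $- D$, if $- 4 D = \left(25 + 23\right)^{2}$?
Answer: $576$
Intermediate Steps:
$D = -576$ ($D = - \frac{\left(25 + 23\right)^{2}}{4} = - \frac{48^{2}}{4} = \left(- \frac{1}{4}\right) 2304 = -576$)
$- D = \left(-1\right) \left(-576\right) = 576$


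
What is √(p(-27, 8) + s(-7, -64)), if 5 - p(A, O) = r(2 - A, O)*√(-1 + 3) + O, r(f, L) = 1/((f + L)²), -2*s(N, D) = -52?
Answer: √(31487 - √2)/37 ≈ 4.7957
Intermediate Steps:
s(N, D) = 26 (s(N, D) = -½*(-52) = 26)
r(f, L) = (L + f)⁻² (r(f, L) = 1/((L + f)²) = (L + f)⁻²)
p(A, O) = 5 - O - √2/(2 + O - A)² (p(A, O) = 5 - (√(-1 + 3)/(O + (2 - A))² + O) = 5 - (√2/(2 + O - A)² + O) = 5 - (O + √2/(2 + O - A)²) = 5 + (-O - √2/(2 + O - A)²) = 5 - O - √2/(2 + O - A)²)
√(p(-27, 8) + s(-7, -64)) = √((5 - 1*8 - √2/(2 + 8 - 1*(-27))²) + 26) = √((5 - 8 - √2/(2 + 8 + 27)²) + 26) = √((5 - 8 - 1*√2/37²) + 26) = √((5 - 8 - 1*√2*1/1369) + 26) = √((5 - 8 - √2/1369) + 26) = √((-3 - √2/1369) + 26) = √(23 - √2/1369)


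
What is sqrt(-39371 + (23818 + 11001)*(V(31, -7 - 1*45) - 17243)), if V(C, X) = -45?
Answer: 19*I*sqrt(1667563) ≈ 24536.0*I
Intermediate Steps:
sqrt(-39371 + (23818 + 11001)*(V(31, -7 - 1*45) - 17243)) = sqrt(-39371 + (23818 + 11001)*(-45 - 17243)) = sqrt(-39371 + 34819*(-17288)) = sqrt(-39371 - 601950872) = sqrt(-601990243) = 19*I*sqrt(1667563)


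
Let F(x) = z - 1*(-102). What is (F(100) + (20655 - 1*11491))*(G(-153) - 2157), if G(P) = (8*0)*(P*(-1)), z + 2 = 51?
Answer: -20092455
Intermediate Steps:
z = 49 (z = -2 + 51 = 49)
F(x) = 151 (F(x) = 49 - 1*(-102) = 49 + 102 = 151)
G(P) = 0 (G(P) = 0*(-P) = 0)
(F(100) + (20655 - 1*11491))*(G(-153) - 2157) = (151 + (20655 - 1*11491))*(0 - 2157) = (151 + (20655 - 11491))*(-2157) = (151 + 9164)*(-2157) = 9315*(-2157) = -20092455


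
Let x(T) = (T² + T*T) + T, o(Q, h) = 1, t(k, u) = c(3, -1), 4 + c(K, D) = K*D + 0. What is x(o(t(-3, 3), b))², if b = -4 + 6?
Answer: 9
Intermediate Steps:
c(K, D) = -4 + D*K (c(K, D) = -4 + (K*D + 0) = -4 + (D*K + 0) = -4 + D*K)
b = 2
t(k, u) = -7 (t(k, u) = -4 - 1*3 = -4 - 3 = -7)
x(T) = T + 2*T² (x(T) = (T² + T²) + T = 2*T² + T = T + 2*T²)
x(o(t(-3, 3), b))² = (1*(1 + 2*1))² = (1*(1 + 2))² = (1*3)² = 3² = 9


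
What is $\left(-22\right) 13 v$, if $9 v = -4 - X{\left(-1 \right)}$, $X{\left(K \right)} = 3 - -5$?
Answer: $\frac{1144}{3} \approx 381.33$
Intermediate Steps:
$X{\left(K \right)} = 8$ ($X{\left(K \right)} = 3 + 5 = 8$)
$v = - \frac{4}{3}$ ($v = \frac{-4 - 8}{9} = \frac{1}{9} \left(-12\right) = - \frac{4}{3} \approx -1.3333$)
$\left(-22\right) 13 v = \left(-22\right) 13 \left(- \frac{4}{3}\right) = \left(-286\right) \left(- \frac{4}{3}\right) = \frac{1144}{3}$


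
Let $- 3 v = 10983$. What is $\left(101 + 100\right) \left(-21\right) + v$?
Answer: $-7882$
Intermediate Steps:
$v = -3661$ ($v = \left(- \frac{1}{3}\right) 10983 = -3661$)
$\left(101 + 100\right) \left(-21\right) + v = \left(101 + 100\right) \left(-21\right) - 3661 = 201 \left(-21\right) - 3661 = -4221 - 3661 = -7882$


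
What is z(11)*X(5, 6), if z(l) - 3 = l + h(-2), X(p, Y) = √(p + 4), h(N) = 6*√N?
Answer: 42 + 18*I*√2 ≈ 42.0 + 25.456*I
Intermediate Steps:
X(p, Y) = √(4 + p)
z(l) = 3 + l + 6*I*√2 (z(l) = 3 + (l + 6*√(-2)) = 3 + (l + 6*(I*√2)) = 3 + (l + 6*I*√2) = 3 + l + 6*I*√2)
z(11)*X(5, 6) = (3 + 11 + 6*I*√2)*√(4 + 5) = (14 + 6*I*√2)*√9 = (14 + 6*I*√2)*3 = 42 + 18*I*√2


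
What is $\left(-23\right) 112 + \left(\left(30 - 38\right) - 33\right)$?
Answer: $-2617$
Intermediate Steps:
$\left(-23\right) 112 + \left(\left(30 - 38\right) - 33\right) = -2576 + \left(\left(30 - 38\right) - 33\right) = -2576 - 41 = -2617$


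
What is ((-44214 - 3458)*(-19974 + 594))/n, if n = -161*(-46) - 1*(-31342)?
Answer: 76990280/3229 ≈ 23843.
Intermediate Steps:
n = 38748 (n = 7406 + 31342 = 38748)
((-44214 - 3458)*(-19974 + 594))/n = ((-44214 - 3458)*(-19974 + 594))/38748 = -47672*(-19380)*(1/38748) = 923883360*(1/38748) = 76990280/3229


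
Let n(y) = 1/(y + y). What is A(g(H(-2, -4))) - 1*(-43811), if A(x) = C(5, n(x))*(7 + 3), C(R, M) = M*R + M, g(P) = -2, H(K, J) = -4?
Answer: 43796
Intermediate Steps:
n(y) = 1/(2*y)
C(R, M) = M + M*R
A(x) = 30/x (A(x) = ((1/(2*x))*(1 + 5))*(7 + 3) = ((1/(2*x))*6)*10 = (3/x)*10 = 30/x)
A(g(H(-2, -4))) - 1*(-43811) = 30/(-2) - 1*(-43811) = 30*(-½) + 43811 = -15 + 43811 = 43796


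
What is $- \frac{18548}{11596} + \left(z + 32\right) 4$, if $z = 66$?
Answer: $\frac{1131771}{2899} \approx 390.4$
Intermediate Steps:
$- \frac{18548}{11596} + \left(z + 32\right) 4 = - \frac{18548}{11596} + \left(66 + 32\right) 4 = \left(-18548\right) \frac{1}{11596} + 98 \cdot 4 = - \frac{4637}{2899} + 392 = \frac{1131771}{2899}$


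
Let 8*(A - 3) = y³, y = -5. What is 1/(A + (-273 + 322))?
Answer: 8/291 ≈ 0.027491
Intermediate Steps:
A = -101/8 (A = 3 + (⅛)*(-5)³ = 3 + (⅛)*(-125) = 3 - 125/8 = -101/8 ≈ -12.625)
1/(A + (-273 + 322)) = 1/(-101/8 + (-273 + 322)) = 1/(-101/8 + 49) = 1/(291/8) = 8/291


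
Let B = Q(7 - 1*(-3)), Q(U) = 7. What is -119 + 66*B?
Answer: 343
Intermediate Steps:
B = 7
-119 + 66*B = -119 + 66*7 = -119 + 462 = 343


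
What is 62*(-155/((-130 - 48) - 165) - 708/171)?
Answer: -4471006/19551 ≈ -228.68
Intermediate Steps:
62*(-155/((-130 - 48) - 165) - 708/171) = 62*(-155/(-178 - 165) - 708*1/171) = 62*(-155/(-343) - 236/57) = 62*(-155*(-1/343) - 236/57) = 62*(155/343 - 236/57) = 62*(-72113/19551) = -4471006/19551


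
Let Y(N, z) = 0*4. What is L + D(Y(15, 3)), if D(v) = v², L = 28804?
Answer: 28804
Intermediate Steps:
Y(N, z) = 0
L + D(Y(15, 3)) = 28804 + 0² = 28804 + 0 = 28804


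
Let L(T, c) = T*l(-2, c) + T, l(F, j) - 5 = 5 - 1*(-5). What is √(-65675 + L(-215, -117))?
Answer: I*√69115 ≈ 262.9*I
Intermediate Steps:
l(F, j) = 15 (l(F, j) = 5 + (5 - 1*(-5)) = 5 + (5 + 5) = 5 + 10 = 15)
L(T, c) = 16*T (L(T, c) = T*15 + T = 15*T + T = 16*T)
√(-65675 + L(-215, -117)) = √(-65675 + 16*(-215)) = √(-65675 - 3440) = √(-69115) = I*√69115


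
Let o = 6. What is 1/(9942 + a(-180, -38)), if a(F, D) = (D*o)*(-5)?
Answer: 1/11082 ≈ 9.0236e-5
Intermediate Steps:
a(F, D) = -30*D (a(F, D) = (D*6)*(-5) = (6*D)*(-5) = -30*D)
1/(9942 + a(-180, -38)) = 1/(9942 - 30*(-38)) = 1/(9942 + 1140) = 1/11082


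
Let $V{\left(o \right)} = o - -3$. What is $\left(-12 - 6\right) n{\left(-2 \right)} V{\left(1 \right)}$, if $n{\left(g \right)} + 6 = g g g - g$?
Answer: $864$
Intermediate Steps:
$n{\left(g \right)} = -6 + g^{3} - g$ ($n{\left(g \right)} = -6 + \left(g g g - g\right) = -6 - \left(g - g^{2} g\right) = -6 + \left(g^{3} - g\right) = -6 + g^{3} - g$)
$V{\left(o \right)} = 3 + o$ ($V{\left(o \right)} = o + 3 = 3 + o$)
$\left(-12 - 6\right) n{\left(-2 \right)} V{\left(1 \right)} = \left(-12 - 6\right) \left(-6 + \left(-2\right)^{3} - -2\right) \left(3 + 1\right) = - 18 \left(-6 - 8 + 2\right) 4 = - 18 \left(\left(-12\right) 4\right) = \left(-18\right) \left(-48\right) = 864$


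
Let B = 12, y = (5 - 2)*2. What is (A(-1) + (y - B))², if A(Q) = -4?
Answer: 100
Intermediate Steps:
y = 6 (y = 3*2 = 6)
(A(-1) + (y - B))² = (-4 + (6 - 1*12))² = (-4 + (6 - 12))² = (-4 - 6)² = (-10)² = 100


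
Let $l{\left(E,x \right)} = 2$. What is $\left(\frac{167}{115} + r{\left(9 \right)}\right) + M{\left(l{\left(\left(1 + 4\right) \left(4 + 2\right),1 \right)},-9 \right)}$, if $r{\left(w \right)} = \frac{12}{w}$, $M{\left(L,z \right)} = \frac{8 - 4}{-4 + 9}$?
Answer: $\frac{1237}{345} \approx 3.5855$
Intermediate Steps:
$M{\left(L,z \right)} = \frac{4}{5}$
$\left(\frac{167}{115} + r{\left(9 \right)}\right) + M{\left(l{\left(\left(1 + 4\right) \left(4 + 2\right),1 \right)},-9 \right)} = \left(\frac{167}{115} + \frac{12}{9}\right) + \frac{4}{5} = \left(167 \cdot \frac{1}{115} + 12 \cdot \frac{1}{9}\right) + \frac{4}{5} = \left(\frac{167}{115} + \frac{4}{3}\right) + \frac{4}{5} = \frac{961}{345} + \frac{4}{5} = \frac{1237}{345}$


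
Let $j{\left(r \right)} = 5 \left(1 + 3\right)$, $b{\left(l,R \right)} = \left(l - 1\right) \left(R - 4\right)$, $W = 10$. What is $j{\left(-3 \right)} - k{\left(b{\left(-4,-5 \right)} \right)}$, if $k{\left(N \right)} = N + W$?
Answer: $-35$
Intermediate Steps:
$b{\left(l,R \right)} = \left(-1 + l\right) \left(-4 + R\right)$
$k{\left(N \right)} = 10 + N$ ($k{\left(N \right)} = N + 10 = 10 + N$)
$j{\left(r \right)} = 20$ ($j{\left(r \right)} = 5 \cdot 4 = 20$)
$j{\left(-3 \right)} - k{\left(b{\left(-4,-5 \right)} \right)} = 20 - \left(10 - -45\right) = 20 - \left(10 + \left(4 + 5 + 16 + 20\right)\right) = 20 - \left(10 + 45\right) = 20 - 55 = -35$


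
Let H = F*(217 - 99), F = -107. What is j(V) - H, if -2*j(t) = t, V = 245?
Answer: 25007/2 ≈ 12504.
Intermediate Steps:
j(t) = -t/2
H = -12626 (H = -107*(217 - 99) = -107*118 = -12626)
j(V) - H = -1/2*245 - 1*(-12626) = -245/2 + 12626 = 25007/2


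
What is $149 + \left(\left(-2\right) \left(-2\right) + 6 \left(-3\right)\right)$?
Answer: $135$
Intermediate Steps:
$149 + \left(\left(-2\right) \left(-2\right) + 6 \left(-3\right)\right) = 149 + \left(4 - 18\right) = 149 - 14 = 135$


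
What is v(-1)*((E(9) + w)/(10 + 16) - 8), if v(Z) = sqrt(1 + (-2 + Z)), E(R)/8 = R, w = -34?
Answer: -85*I*sqrt(2)/13 ≈ -9.2468*I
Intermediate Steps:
E(R) = 8*R
v(Z) = sqrt(-1 + Z)
v(-1)*((E(9) + w)/(10 + 16) - 8) = sqrt(-1 - 1)*((8*9 - 34)/(10 + 16) - 8) = sqrt(-2)*((72 - 34)/26 - 8) = (I*sqrt(2))*(38*(1/26) - 8) = (I*sqrt(2))*(19/13 - 8) = (I*sqrt(2))*(-85/13) = -85*I*sqrt(2)/13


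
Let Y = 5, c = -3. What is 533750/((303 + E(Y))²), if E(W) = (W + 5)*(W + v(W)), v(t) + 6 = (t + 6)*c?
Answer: 533750/1369 ≈ 389.88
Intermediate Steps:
v(t) = -24 - 3*t (v(t) = -6 + (t + 6)*(-3) = -6 + (6 + t)*(-3) = -6 + (-18 - 3*t) = -24 - 3*t)
E(W) = (-24 - 2*W)*(5 + W) (E(W) = (W + 5)*(W + (-24 - 3*W)) = (5 + W)*(-24 - 2*W) = (-24 - 2*W)*(5 + W))
533750/((303 + E(Y))²) = 533750/((303 + (-120 - 34*5 - 2*5²))²) = 533750/((303 + (-120 - 170 - 2*25))²) = 533750/((303 + (-120 - 170 - 50))²) = 533750/((303 - 340)²) = 533750/((-37)²) = 533750/1369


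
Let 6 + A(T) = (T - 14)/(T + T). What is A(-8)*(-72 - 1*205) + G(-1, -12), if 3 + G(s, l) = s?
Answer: 10217/8 ≈ 1277.1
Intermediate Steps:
G(s, l) = -3 + s
A(T) = -6 + (-14 + T)/(2*T) (A(T) = -6 + (T - 14)/(T + T) = -6 + (-14 + T)/((2*T)) = -6 + (-14 + T)*(1/(2*T)) = -6 + (-14 + T)/(2*T))
A(-8)*(-72 - 1*205) + G(-1, -12) = (-11/2 - 7/(-8))*(-72 - 1*205) + (-3 - 1) = (-11/2 - 7*(-⅛))*(-72 - 205) - 4 = (-11/2 + 7/8)*(-277) - 4 = -37/8*(-277) - 4 = 10249/8 - 4 = 10217/8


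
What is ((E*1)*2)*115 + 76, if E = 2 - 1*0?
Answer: 536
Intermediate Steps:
E = 2 (E = 2 + 0 = 2)
((E*1)*2)*115 + 76 = ((2*1)*2)*115 + 76 = (2*2)*115 + 76 = 4*115 + 76 = 460 + 76 = 536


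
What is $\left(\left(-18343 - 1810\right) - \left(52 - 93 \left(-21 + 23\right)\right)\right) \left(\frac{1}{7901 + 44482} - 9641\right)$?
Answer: $\frac{3370028501846}{17461} \approx 1.93 \cdot 10^{8}$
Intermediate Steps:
$\left(\left(-18343 - 1810\right) - \left(52 - 93 \left(-21 + 23\right)\right)\right) \left(\frac{1}{7901 + 44482} - 9641\right) = \left(\left(-18343 - 1810\right) + \left(93 \cdot 2 - 52\right)\right) \left(\frac{1}{52383} - 9641\right) = \left(-20153 + \left(186 - 52\right)\right) \left(\frac{1}{52383} - 9641\right) = \left(-20153 + 134\right) \left(- \frac{505024502}{52383}\right) = \left(-20019\right) \left(- \frac{505024502}{52383}\right) = \frac{3370028501846}{17461}$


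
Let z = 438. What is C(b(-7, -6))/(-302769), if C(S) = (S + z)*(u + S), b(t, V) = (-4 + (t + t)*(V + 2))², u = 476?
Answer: -3330520/100923 ≈ -33.001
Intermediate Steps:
b(t, V) = (-4 + 2*t*(2 + V))² (b(t, V) = (-4 + (2*t)*(2 + V))² = (-4 + 2*t*(2 + V))²)
C(S) = (438 + S)*(476 + S) (C(S) = (S + 438)*(476 + S) = (438 + S)*(476 + S))
C(b(-7, -6))/(-302769) = (208488 + (4*(-2 + 2*(-7) - 6*(-7))²)² + 914*(4*(-2 + 2*(-7) - 6*(-7))²))/(-302769) = (208488 + (4*(-2 - 14 + 42)²)² + 914*(4*(-2 - 14 + 42)²))*(-1/302769) = (208488 + (4*26²)² + 914*(4*26²))*(-1/302769) = (208488 + (4*676)² + 914*(4*676))*(-1/302769) = (208488 + 2704² + 914*2704)*(-1/302769) = (208488 + 7311616 + 2471456)*(-1/302769) = 9991560*(-1/302769) = -3330520/100923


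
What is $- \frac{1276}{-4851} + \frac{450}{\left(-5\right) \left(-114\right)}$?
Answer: $\frac{8819}{8379} \approx 1.0525$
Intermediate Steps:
$- \frac{1276}{-4851} + \frac{450}{\left(-5\right) \left(-114\right)} = \left(-1276\right) \left(- \frac{1}{4851}\right) + \frac{450}{570} = \frac{116}{441} + 450 \cdot \frac{1}{570} = \frac{116}{441} + \frac{15}{19} = \frac{8819}{8379}$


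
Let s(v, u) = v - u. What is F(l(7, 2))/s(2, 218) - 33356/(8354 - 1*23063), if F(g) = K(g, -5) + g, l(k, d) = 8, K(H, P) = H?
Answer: 290398/132381 ≈ 2.1937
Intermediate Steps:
F(g) = 2*g (F(g) = g + g = 2*g)
F(l(7, 2))/s(2, 218) - 33356/(8354 - 1*23063) = (2*8)/(2 - 1*218) - 33356/(8354 - 1*23063) = 16/(2 - 218) - 33356/(8354 - 23063) = 16/(-216) - 33356/(-14709) = 16*(-1/216) - 33356*(-1/14709) = -2/27 + 33356/14709 = 290398/132381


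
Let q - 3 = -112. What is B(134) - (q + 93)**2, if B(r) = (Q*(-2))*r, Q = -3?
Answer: 548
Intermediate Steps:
q = -109 (q = 3 - 112 = -109)
B(r) = 6*r (B(r) = (-3*(-2))*r = 6*r)
B(134) - (q + 93)**2 = 6*134 - (-109 + 93)**2 = 804 - 1*(-16)**2 = 804 - 1*256 = 804 - 256 = 548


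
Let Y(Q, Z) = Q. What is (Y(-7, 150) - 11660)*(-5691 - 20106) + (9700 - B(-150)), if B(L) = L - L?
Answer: 300983299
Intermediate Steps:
B(L) = 0
(Y(-7, 150) - 11660)*(-5691 - 20106) + (9700 - B(-150)) = (-7 - 11660)*(-5691 - 20106) + (9700 - 1*0) = -11667*(-25797) + (9700 + 0) = 300973599 + 9700 = 300983299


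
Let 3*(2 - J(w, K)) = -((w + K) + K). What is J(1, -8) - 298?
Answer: -301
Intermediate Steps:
J(w, K) = 2 + w/3 + 2*K/3 (J(w, K) = 2 - (-1)*((w + K) + K)/3 = 2 - (-1)*((K + w) + K)/3 = 2 - (-1)*(w + 2*K)/3 = 2 - (-w - 2*K)/3 = 2 + (w/3 + 2*K/3) = 2 + w/3 + 2*K/3)
J(1, -8) - 298 = (2 + (⅓)*1 + (⅔)*(-8)) - 298 = (2 + ⅓ - 16/3) - 298 = -3 - 298 = -301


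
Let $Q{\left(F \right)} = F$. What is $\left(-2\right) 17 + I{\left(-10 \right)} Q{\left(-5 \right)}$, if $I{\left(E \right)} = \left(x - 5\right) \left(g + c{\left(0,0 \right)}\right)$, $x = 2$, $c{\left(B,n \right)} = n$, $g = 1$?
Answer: $-19$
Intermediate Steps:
$I{\left(E \right)} = -3$ ($I{\left(E \right)} = \left(2 - 5\right) \left(1 + 0\right) = \left(-3\right) 1 = -3$)
$\left(-2\right) 17 + I{\left(-10 \right)} Q{\left(-5 \right)} = \left(-2\right) 17 - -15 = -34 + 15 = -19$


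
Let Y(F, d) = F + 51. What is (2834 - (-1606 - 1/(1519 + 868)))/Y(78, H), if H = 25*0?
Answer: 10598281/307923 ≈ 34.419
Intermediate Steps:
H = 0
Y(F, d) = 51 + F
(2834 - (-1606 - 1/(1519 + 868)))/Y(78, H) = (2834 - (-1606 - 1/(1519 + 868)))/(51 + 78) = (2834 - (-1606 - 1/2387))/129 = (2834 - (-1606 - 1*1/2387))*(1/129) = (2834 - (-1606 - 1/2387))*(1/129) = (2834 - 1*(-3833523/2387))*(1/129) = (2834 + 3833523/2387)*(1/129) = (10598281/2387)*(1/129) = 10598281/307923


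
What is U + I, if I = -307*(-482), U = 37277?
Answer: 185251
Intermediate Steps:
I = 147974
U + I = 37277 + 147974 = 185251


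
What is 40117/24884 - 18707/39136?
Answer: 276128481/243465056 ≈ 1.1342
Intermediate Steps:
40117/24884 - 18707/39136 = 276128481/243465056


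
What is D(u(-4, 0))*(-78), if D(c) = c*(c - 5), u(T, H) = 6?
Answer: -468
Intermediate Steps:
D(c) = c*(-5 + c)
D(u(-4, 0))*(-78) = (6*(-5 + 6))*(-78) = (6*1)*(-78) = 6*(-78) = -468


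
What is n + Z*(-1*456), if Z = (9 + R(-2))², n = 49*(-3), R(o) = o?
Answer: -22491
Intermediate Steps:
n = -147
Z = 49 (Z = (9 - 2)² = 7² = 49)
n + Z*(-1*456) = -147 + 49*(-1*456) = -147 + 49*(-456) = -147 - 22344 = -22491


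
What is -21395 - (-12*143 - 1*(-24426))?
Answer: -44105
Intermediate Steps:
-21395 - (-12*143 - 1*(-24426)) = -21395 - (-1716 + 24426) = -21395 - 1*22710 = -21395 - 22710 = -44105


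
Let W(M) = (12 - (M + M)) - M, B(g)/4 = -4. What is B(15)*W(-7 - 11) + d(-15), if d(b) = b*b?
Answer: -831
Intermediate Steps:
B(g) = -16 (B(g) = 4*(-4) = -16)
d(b) = b**2
W(M) = 12 - 3*M (W(M) = (12 - 2*M) - M = 12 - 3*M)
B(15)*W(-7 - 11) + d(-15) = -16*(12 - 3*(-7 - 11)) + (-15)**2 = -16*(12 - 3*(-18)) + 225 = -16*(12 + 54) + 225 = -16*66 + 225 = -1056 + 225 = -831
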